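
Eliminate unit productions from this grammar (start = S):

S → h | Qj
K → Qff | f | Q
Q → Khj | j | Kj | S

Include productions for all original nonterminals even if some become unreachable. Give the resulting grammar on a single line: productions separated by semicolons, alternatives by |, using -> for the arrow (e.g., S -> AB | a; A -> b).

Unit productions: K->Q, Q->S.
Unit pairs (A ⇒* B via units): (K,Q), (K,S), (Q,S).
S: inherits non-unit rules of {S} → Qj | h.
K: inherits non-unit rules of {K, Q, S} → Khj | Kj | Qff | Qj | f | h | j.
Q: inherits non-unit rules of {Q, S} → Khj | Kj | Qj | h | j.

S -> h | Qj; K -> f | h | j | Kj | Qj | Khj | Qff; Q -> h | j | Kj | Qj | Khj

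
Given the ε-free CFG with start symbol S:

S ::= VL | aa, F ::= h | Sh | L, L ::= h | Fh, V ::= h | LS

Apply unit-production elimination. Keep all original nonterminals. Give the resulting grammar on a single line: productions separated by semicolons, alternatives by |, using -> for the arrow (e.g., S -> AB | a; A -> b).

Unit productions: F->L.
Unit pairs (A ⇒* B via units): (F,L).
S: inherits non-unit rules of {S} → VL | aa.
F: inherits non-unit rules of {F, L} → Fh | Sh | h.
L: inherits non-unit rules of {L} → Fh | h.
V: inherits non-unit rules of {V} → LS | h.

S -> VL | aa; F -> h | Fh | Sh; L -> h | Fh; V -> h | LS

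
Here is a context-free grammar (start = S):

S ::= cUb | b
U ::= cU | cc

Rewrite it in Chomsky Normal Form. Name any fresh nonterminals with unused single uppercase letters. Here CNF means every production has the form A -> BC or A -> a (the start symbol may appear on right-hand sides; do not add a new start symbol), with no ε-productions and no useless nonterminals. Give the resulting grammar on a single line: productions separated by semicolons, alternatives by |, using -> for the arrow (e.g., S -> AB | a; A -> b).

S -> b | AC; A -> c; B -> b; C -> UB; U -> AA | AU

No ε-productions.
No unit productions to eliminate.
TERM: introduce B -> b, A -> c and substitute in every rule of length ≥2.
BIN: S -> AUB becomes S -> AC, C -> UB.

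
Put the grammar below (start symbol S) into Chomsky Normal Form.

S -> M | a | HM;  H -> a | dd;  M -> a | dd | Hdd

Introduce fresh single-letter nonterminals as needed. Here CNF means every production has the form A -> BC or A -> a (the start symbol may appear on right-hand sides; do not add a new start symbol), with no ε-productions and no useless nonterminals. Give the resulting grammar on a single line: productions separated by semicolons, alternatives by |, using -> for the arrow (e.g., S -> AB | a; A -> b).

S -> a | AA | HC | HM; A -> d; B -> AA; C -> AA; H -> a | AA; M -> a | AA | HB

No ε-productions.
After unit-elimination: S -> a | HM | dd | Hdd; H -> a | dd; M -> a | dd | Hdd.
TERM: introduce A -> d and substitute in every rule of length ≥2.
BIN: M -> HAA becomes M -> HB, B -> AA; S -> HAA becomes S -> HC, C -> AA.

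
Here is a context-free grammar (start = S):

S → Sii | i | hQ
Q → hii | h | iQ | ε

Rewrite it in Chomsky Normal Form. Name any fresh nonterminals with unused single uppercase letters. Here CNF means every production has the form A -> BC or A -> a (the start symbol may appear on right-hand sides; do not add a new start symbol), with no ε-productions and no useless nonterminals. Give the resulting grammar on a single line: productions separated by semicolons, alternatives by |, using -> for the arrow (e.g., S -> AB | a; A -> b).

S -> h | i | AQ | SD; A -> h; B -> i; C -> BB; D -> BB; Q -> h | i | AC | BQ

Nullable: {Q}; after ε-elimination: S -> h | i | hQ | Sii; Q -> h | i | iQ | hii.
No unit productions to eliminate.
TERM: introduce A -> h, B -> i and substitute in every rule of length ≥2.
BIN: Q -> ABB becomes Q -> AC, C -> BB; S -> SBB becomes S -> SD, D -> BB.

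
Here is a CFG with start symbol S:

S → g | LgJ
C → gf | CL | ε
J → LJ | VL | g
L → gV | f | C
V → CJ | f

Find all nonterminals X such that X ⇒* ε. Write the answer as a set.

Directly nullable (have an ε-rule): {C}.
L is nullable via L -> C (every symbol on the right is already known nullable).
Not nullable: J, S, V — each has a terminal in every rule's right-hand side or depends on a non-nullable symbol.

{C, L}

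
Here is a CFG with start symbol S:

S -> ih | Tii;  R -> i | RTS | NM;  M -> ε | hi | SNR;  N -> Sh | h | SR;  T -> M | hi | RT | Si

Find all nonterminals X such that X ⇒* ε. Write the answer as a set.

{M, T}

Directly nullable (have an ε-rule): {M}.
T is nullable via T -> M (every symbol on the right is already known nullable).
Not nullable: N, R, S — each has a terminal in every rule's right-hand side or depends on a non-nullable symbol.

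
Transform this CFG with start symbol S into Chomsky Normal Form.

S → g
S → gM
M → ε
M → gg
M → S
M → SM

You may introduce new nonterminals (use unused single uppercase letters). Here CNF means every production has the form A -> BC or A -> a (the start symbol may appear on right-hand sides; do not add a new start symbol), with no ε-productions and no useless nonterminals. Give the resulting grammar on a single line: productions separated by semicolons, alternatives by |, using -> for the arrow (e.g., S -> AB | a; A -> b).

S -> g | AM; A -> g; M -> g | AA | AM | SM

Nullable: {M}; after ε-elimination: S -> g | gM; M -> S | SM | gg.
After unit-elimination: S -> g | gM; M -> g | SM | gM | gg.
TERM: introduce A -> g and substitute in every rule of length ≥2.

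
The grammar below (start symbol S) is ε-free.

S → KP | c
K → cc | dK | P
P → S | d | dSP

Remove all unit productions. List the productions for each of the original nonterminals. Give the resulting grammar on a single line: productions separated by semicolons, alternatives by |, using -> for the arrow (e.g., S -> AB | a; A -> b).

S -> c | KP; K -> c | d | KP | cc | dK | dSP; P -> c | d | KP | dSP

Unit productions: K->P, P->S.
Unit pairs (A ⇒* B via units): (K,P), (K,S), (P,S).
S: inherits non-unit rules of {S} → KP | c.
K: inherits non-unit rules of {K, P, S} → KP | c | cc | d | dK | dSP.
P: inherits non-unit rules of {P, S} → KP | c | d | dSP.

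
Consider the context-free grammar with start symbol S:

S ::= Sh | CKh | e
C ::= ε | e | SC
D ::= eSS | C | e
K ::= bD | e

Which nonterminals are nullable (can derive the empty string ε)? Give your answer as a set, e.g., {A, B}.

Directly nullable (have an ε-rule): {C}.
D is nullable via D -> C (every symbol on the right is already known nullable).
Not nullable: K, S — each has a terminal in every rule's right-hand side or depends on a non-nullable symbol.

{C, D}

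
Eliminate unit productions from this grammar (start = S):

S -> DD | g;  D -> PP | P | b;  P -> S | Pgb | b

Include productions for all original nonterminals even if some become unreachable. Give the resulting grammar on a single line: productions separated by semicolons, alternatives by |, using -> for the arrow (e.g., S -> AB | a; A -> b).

S -> g | DD; D -> b | g | DD | PP | Pgb; P -> b | g | DD | Pgb

Unit productions: D->P, P->S.
Unit pairs (A ⇒* B via units): (D,P), (D,S), (P,S).
S: inherits non-unit rules of {S} → DD | g.
D: inherits non-unit rules of {D, P, S} → DD | PP | Pgb | b | g.
P: inherits non-unit rules of {P, S} → DD | Pgb | b | g.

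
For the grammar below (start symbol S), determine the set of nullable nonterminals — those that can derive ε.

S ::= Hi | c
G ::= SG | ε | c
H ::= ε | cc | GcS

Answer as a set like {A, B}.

{G, H}

Directly nullable (have an ε-rule): {G, H}.
Not nullable: S — each has a terminal in every rule's right-hand side or depends on a non-nullable symbol.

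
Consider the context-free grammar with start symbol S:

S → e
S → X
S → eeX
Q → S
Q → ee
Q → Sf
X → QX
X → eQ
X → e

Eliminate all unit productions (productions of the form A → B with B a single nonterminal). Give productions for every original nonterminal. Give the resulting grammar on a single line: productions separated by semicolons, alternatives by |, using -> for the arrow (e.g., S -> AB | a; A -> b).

Unit productions: Q->S, S->X.
Unit pairs (A ⇒* B via units): (Q,S), (Q,X), (S,X).
S: inherits non-unit rules of {S, X} → QX | e | eQ | eeX.
Q: inherits non-unit rules of {Q, S, X} → QX | Sf | e | eQ | ee | eeX.
X: inherits non-unit rules of {X} → QX | e | eQ.

S -> e | QX | eQ | eeX; Q -> e | QX | Sf | eQ | ee | eeX; X -> e | QX | eQ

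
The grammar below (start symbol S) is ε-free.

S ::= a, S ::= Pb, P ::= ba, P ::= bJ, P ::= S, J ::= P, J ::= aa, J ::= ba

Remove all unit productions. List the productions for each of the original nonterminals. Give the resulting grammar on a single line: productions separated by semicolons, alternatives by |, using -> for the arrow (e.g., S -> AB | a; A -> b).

S -> a | Pb; J -> a | Pb | aa | bJ | ba; P -> a | Pb | bJ | ba

Unit productions: J->P, P->S.
Unit pairs (A ⇒* B via units): (J,P), (J,S), (P,S).
S: inherits non-unit rules of {S} → Pb | a.
J: inherits non-unit rules of {J, P, S} → Pb | a | aa | bJ | ba.
P: inherits non-unit rules of {P, S} → Pb | a | bJ | ba.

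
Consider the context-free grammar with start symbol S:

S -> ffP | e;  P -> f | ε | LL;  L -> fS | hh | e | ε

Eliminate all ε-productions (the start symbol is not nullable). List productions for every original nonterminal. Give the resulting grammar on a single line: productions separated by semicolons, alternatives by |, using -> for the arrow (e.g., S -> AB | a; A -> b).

Nullable set: {L, P}.
S -> ffP: P nullable, giving ff | ffP.
Drop L -> ε.
Drop P -> ε.
P -> LL: L, L nullable, giving L | LL.
Unchanged (no nullable symbols): S -> e; L -> e; L -> fS; L -> hh; P -> f.

S -> e | ff | ffP; L -> e | fS | hh; P -> L | f | LL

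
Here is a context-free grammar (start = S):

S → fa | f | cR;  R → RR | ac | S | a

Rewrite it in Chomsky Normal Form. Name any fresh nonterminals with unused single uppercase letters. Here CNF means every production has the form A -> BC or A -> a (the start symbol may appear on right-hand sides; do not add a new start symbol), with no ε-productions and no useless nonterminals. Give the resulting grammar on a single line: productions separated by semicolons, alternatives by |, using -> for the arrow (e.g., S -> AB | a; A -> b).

No ε-productions.
After unit-elimination: S -> f | cR | fa; R -> a | f | RR | ac | cR | fa.
TERM: introduce A -> a, B -> c, C -> f and substitute in every rule of length ≥2.

S -> f | BR | CA; A -> a; B -> c; C -> f; R -> a | f | AB | BR | CA | RR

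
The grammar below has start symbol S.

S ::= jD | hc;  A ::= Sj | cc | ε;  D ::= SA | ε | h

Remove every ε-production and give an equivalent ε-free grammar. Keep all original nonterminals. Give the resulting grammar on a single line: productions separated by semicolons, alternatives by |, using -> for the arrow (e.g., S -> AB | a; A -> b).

Nullable set: {A, D}.
S -> jD: D nullable, giving j | jD.
Drop A -> ε.
Drop D -> ε.
D -> SA: A nullable, giving S | SA.
Unchanged (no nullable symbols): S -> hc; A -> Sj; A -> cc; D -> h.

S -> j | hc | jD; A -> Sj | cc; D -> S | h | SA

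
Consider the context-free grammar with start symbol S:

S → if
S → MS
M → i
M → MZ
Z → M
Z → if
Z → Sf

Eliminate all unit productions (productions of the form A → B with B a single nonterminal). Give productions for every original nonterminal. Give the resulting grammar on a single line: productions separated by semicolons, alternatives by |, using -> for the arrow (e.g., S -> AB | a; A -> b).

S -> MS | if; M -> i | MZ; Z -> i | MZ | Sf | if

Unit productions: Z->M.
Unit pairs (A ⇒* B via units): (Z,M).
S: inherits non-unit rules of {S} → MS | if.
M: inherits non-unit rules of {M} → MZ | i.
Z: inherits non-unit rules of {M, Z} → MZ | Sf | i | if.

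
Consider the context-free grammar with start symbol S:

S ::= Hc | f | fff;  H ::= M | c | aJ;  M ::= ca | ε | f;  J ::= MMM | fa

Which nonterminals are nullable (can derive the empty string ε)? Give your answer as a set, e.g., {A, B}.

{H, J, M}

Directly nullable (have an ε-rule): {M}.
H is nullable via H -> M (every symbol on the right is already known nullable).
J is nullable via J -> MMM (every symbol on the right is already known nullable).
Not nullable: S — each has a terminal in every rule's right-hand side or depends on a non-nullable symbol.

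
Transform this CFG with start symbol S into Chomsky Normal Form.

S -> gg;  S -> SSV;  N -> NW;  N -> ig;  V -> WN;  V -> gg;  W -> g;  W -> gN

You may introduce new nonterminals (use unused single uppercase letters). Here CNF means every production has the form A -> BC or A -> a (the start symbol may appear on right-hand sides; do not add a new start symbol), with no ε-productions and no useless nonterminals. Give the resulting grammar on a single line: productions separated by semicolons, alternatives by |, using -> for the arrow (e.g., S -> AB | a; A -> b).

No ε-productions.
No unit productions to eliminate.
TERM: introduce B -> g, A -> i and substitute in every rule of length ≥2.
BIN: S -> SSV becomes S -> SC, C -> SV.

S -> BB | SC; A -> i; B -> g; C -> SV; N -> AB | NW; V -> BB | WN; W -> g | BN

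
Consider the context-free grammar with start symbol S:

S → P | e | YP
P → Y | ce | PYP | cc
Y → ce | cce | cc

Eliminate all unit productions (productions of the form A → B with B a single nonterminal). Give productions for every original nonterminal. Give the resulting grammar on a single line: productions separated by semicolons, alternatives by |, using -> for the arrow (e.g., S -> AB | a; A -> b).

S -> e | YP | cc | ce | PYP | cce; P -> cc | ce | PYP | cce; Y -> cc | ce | cce

Unit productions: P->Y, S->P.
Unit pairs (A ⇒* B via units): (P,Y), (S,P), (S,Y).
S: inherits non-unit rules of {P, S, Y} → PYP | YP | cc | cce | ce | e.
P: inherits non-unit rules of {P, Y} → PYP | cc | cce | ce.
Y: inherits non-unit rules of {Y} → cc | cce | ce.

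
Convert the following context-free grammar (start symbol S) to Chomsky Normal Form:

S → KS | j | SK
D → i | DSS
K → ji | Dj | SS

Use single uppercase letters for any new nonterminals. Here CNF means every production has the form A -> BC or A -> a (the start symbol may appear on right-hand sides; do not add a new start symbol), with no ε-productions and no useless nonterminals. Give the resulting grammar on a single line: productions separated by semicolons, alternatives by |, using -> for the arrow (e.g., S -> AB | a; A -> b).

No ε-productions.
No unit productions to eliminate.
TERM: introduce B -> i, A -> j and substitute in every rule of length ≥2.
BIN: D -> DSS becomes D -> DC, C -> SS.

S -> j | KS | SK; A -> j; B -> i; C -> SS; D -> i | DC; K -> AB | DA | SS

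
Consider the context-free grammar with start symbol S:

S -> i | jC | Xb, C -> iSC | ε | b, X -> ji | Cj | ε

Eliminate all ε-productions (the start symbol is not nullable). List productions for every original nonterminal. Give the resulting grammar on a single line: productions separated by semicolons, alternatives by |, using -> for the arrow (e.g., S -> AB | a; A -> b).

Nullable set: {C, X}.
S -> Xb: X nullable, giving Xb | b.
S -> jC: C nullable, giving j | jC.
Drop C -> ε.
C -> iSC: C nullable, giving iS | iSC.
Drop X -> ε.
X -> Cj: C nullable, giving Cj | j.
Unchanged (no nullable symbols): S -> i; C -> b; X -> ji.

S -> b | i | j | Xb | jC; C -> b | iS | iSC; X -> j | Cj | ji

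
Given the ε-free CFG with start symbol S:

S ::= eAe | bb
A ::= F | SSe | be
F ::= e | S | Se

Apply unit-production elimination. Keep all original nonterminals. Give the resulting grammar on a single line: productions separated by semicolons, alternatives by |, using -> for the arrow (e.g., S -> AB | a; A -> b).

Unit productions: A->F, F->S.
Unit pairs (A ⇒* B via units): (A,F), (A,S), (F,S).
S: inherits non-unit rules of {S} → bb | eAe.
A: inherits non-unit rules of {A, F, S} → SSe | Se | bb | be | e | eAe.
F: inherits non-unit rules of {F, S} → Se | bb | e | eAe.

S -> bb | eAe; A -> e | Se | bb | be | SSe | eAe; F -> e | Se | bb | eAe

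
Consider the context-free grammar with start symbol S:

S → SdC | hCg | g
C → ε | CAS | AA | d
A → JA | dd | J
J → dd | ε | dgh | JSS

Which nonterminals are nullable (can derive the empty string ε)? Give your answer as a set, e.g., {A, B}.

{A, C, J}

Directly nullable (have an ε-rule): {C, J}.
A is nullable via A -> J (every symbol on the right is already known nullable).
Not nullable: S — each has a terminal in every rule's right-hand side or depends on a non-nullable symbol.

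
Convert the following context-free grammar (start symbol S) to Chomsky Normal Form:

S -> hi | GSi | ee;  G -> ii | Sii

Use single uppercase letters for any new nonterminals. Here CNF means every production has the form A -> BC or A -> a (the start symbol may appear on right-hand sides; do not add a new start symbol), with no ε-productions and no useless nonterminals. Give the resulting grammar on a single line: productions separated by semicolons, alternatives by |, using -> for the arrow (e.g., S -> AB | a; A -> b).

No ε-productions.
No unit productions to eliminate.
TERM: introduce B -> e, C -> h, A -> i and substitute in every rule of length ≥2.
BIN: G -> SAA becomes G -> SD, D -> AA; S -> GSA becomes S -> GE, E -> SA.

S -> BB | CA | GE; A -> i; B -> e; C -> h; D -> AA; E -> SA; G -> AA | SD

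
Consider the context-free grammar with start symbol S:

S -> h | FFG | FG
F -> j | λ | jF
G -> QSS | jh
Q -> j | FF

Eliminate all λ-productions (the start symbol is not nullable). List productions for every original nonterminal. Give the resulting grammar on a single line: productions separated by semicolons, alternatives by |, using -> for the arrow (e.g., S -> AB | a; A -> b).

Nullable set: {F, Q}.
S -> FFG: F, F nullable, giving FFG | FG | G.
S -> FG: F nullable, giving FG | G.
Drop F -> λ.
F -> jF: F nullable, giving j | jF.
G -> QSS: Q nullable, giving QSS | SS.
Q -> FF: F, F nullable, giving F | FF.
Unchanged (no nullable symbols): S -> h; F -> j; G -> jh; Q -> j.

S -> G | h | FG | FFG; F -> j | jF; G -> SS | jh | QSS; Q -> F | j | FF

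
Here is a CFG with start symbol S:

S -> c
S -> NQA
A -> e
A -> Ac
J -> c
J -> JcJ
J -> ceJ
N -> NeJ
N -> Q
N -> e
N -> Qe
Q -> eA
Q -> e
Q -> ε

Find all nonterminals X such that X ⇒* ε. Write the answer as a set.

Directly nullable (have an ε-rule): {Q}.
N is nullable via N -> Q (every symbol on the right is already known nullable).
Not nullable: A, J, S — each has a terminal in every rule's right-hand side or depends on a non-nullable symbol.

{N, Q}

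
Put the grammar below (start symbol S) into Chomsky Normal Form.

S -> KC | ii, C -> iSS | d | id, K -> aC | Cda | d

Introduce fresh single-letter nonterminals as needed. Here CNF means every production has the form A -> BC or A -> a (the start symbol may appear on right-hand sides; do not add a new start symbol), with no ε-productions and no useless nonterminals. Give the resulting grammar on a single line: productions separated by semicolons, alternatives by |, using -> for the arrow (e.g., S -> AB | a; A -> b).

No ε-productions.
No unit productions to eliminate.
TERM: introduce D -> a, B -> d, A -> i and substitute in every rule of length ≥2.
BIN: C -> ASS becomes C -> AE, E -> SS; K -> CBD becomes K -> CF, F -> BD.

S -> AA | KC; A -> i; B -> d; C -> d | AB | AE; D -> a; E -> SS; F -> BD; K -> d | CF | DC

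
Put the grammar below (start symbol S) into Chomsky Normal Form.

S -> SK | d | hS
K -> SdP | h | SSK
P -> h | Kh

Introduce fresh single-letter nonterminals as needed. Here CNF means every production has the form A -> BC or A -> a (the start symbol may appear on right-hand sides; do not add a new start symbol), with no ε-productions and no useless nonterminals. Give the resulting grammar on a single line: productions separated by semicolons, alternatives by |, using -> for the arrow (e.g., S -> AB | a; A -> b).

S -> d | BS | SK; A -> d; B -> h; C -> AP; D -> SK; K -> h | SC | SD; P -> h | KB

No ε-productions.
No unit productions to eliminate.
TERM: introduce A -> d, B -> h and substitute in every rule of length ≥2.
BIN: K -> SAP becomes K -> SC, C -> AP; K -> SSK becomes K -> SD, D -> SK.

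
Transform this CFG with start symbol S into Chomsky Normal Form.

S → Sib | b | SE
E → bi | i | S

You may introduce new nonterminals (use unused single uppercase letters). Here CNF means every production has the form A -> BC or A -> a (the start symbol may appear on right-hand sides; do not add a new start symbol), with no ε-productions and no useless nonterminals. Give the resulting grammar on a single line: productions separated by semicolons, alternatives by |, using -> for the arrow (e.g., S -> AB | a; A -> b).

S -> b | SD | SE; A -> i; B -> b; C -> AB; D -> AB; E -> b | i | BA | SC | SE

No ε-productions.
After unit-elimination: S -> b | SE | Sib; E -> b | i | SE | bi | Sib.
TERM: introduce B -> b, A -> i and substitute in every rule of length ≥2.
BIN: E -> SAB becomes E -> SC, C -> AB; S -> SAB becomes S -> SD, D -> AB.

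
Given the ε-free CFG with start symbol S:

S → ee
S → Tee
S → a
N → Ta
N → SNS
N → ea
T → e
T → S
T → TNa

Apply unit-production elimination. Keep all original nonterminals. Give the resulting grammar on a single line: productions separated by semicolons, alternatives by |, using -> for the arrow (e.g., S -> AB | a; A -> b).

S -> a | ee | Tee; N -> Ta | ea | SNS; T -> a | e | ee | TNa | Tee

Unit productions: T->S.
Unit pairs (A ⇒* B via units): (T,S).
S: inherits non-unit rules of {S} → Tee | a | ee.
N: inherits non-unit rules of {N} → SNS | Ta | ea.
T: inherits non-unit rules of {S, T} → TNa | Tee | a | e | ee.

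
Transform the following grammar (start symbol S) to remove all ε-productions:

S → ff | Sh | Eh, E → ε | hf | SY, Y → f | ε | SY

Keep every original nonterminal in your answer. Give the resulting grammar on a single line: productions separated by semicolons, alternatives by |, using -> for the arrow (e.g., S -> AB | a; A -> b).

Nullable set: {E, Y}.
S -> Eh: E nullable, giving Eh | h.
Drop E -> ε.
E -> SY: Y nullable, giving S | SY.
Drop Y -> ε.
Y -> SY: Y nullable, giving S | SY.
Unchanged (no nullable symbols): S -> Sh; S -> ff; E -> hf; Y -> f.

S -> h | Eh | Sh | ff; E -> S | SY | hf; Y -> S | f | SY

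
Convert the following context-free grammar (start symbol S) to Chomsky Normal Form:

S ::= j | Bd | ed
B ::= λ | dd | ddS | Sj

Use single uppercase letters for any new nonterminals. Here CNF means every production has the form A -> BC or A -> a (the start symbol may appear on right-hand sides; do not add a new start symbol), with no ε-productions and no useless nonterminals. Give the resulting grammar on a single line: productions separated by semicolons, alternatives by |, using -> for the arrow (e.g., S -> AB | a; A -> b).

Nullable: {B}; after ε-elimination: S -> d | j | Bd | ed; B -> Sj | dd | ddS.
No unit productions to eliminate.
TERM: introduce C -> d, D -> e, A -> j and substitute in every rule of length ≥2.
BIN: B -> CCS becomes B -> CE, E -> CS.

S -> d | j | BC | DC; A -> j; B -> CC | CE | SA; C -> d; D -> e; E -> CS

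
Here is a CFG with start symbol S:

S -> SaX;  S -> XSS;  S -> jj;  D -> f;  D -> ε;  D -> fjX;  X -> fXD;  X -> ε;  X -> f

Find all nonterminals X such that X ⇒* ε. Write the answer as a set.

Directly nullable (have an ε-rule): {D, X}.
Not nullable: S — each has a terminal in every rule's right-hand side or depends on a non-nullable symbol.

{D, X}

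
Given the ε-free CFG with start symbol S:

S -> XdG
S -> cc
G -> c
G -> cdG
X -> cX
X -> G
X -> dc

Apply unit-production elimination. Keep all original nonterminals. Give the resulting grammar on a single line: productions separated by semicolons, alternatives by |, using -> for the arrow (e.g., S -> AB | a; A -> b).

Unit productions: X->G.
Unit pairs (A ⇒* B via units): (X,G).
S: inherits non-unit rules of {S} → XdG | cc.
G: inherits non-unit rules of {G} → c | cdG.
X: inherits non-unit rules of {G, X} → c | cX | cdG | dc.

S -> cc | XdG; G -> c | cdG; X -> c | cX | dc | cdG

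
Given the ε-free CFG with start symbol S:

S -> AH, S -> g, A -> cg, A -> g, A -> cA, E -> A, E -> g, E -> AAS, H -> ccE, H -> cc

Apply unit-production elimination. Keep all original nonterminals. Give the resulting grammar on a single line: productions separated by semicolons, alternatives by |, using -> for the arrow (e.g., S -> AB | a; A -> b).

Unit productions: E->A.
Unit pairs (A ⇒* B via units): (E,A).
S: inherits non-unit rules of {S} → AH | g.
A: inherits non-unit rules of {A} → cA | cg | g.
E: inherits non-unit rules of {A, E} → AAS | cA | cg | g.
H: inherits non-unit rules of {H} → cc | ccE.

S -> g | AH; A -> g | cA | cg; E -> g | cA | cg | AAS; H -> cc | ccE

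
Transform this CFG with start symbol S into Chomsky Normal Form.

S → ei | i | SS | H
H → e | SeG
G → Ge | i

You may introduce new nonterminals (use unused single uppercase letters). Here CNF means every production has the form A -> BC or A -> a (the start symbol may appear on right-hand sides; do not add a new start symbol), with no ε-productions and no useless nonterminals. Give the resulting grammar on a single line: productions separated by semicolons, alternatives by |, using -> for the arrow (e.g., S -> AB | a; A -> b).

S -> e | i | AB | SD | SS; A -> e; B -> i; D -> AG; G -> i | GA

No ε-productions.
After unit-elimination: S -> e | i | SS | ei | SeG; G -> i | Ge; H -> e | SeG.
TERM: introduce A -> e, B -> i and substitute in every rule of length ≥2.
BIN: H -> SAG becomes H -> SC, C -> AG; S -> SAG becomes S -> SD, D -> AG.
Drop unreachable/unproductive: H.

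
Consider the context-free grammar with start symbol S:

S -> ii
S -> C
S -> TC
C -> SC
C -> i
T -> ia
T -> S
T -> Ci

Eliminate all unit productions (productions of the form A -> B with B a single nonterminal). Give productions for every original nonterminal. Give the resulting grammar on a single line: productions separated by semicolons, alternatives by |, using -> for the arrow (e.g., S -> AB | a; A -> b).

Unit productions: S->C, T->S.
Unit pairs (A ⇒* B via units): (S,C), (T,C), (T,S).
S: inherits non-unit rules of {C, S} → SC | TC | i | ii.
C: inherits non-unit rules of {C} → SC | i.
T: inherits non-unit rules of {C, S, T} → Ci | SC | TC | i | ia | ii.

S -> i | SC | TC | ii; C -> i | SC; T -> i | Ci | SC | TC | ia | ii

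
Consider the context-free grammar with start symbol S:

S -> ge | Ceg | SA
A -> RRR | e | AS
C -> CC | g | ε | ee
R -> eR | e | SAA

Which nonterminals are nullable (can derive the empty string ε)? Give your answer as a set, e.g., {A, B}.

Directly nullable (have an ε-rule): {C}.
Not nullable: A, R, S — each has a terminal in every rule's right-hand side or depends on a non-nullable symbol.

{C}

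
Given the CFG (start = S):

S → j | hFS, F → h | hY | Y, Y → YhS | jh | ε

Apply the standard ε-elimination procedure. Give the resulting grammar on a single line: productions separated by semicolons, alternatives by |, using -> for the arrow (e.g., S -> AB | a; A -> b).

S -> j | hS | hFS; F -> Y | h | hY; Y -> hS | jh | YhS

Nullable set: {F, Y}.
S -> hFS: F nullable, giving hFS | hS.
F -> Y: Y nullable, giving Y.
F -> hY: Y nullable, giving h | hY.
Drop Y -> ε.
Y -> YhS: Y nullable, giving YhS | hS.
Unchanged (no nullable symbols): S -> j; F -> h; Y -> jh.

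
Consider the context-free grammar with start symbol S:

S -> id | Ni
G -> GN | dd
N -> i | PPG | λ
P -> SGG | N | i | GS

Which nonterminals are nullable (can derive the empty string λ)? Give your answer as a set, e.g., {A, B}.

{N, P}

Directly nullable (have an ε-rule): {N}.
P is nullable via P -> N (every symbol on the right is already known nullable).
Not nullable: G, S — each has a terminal in every rule's right-hand side or depends on a non-nullable symbol.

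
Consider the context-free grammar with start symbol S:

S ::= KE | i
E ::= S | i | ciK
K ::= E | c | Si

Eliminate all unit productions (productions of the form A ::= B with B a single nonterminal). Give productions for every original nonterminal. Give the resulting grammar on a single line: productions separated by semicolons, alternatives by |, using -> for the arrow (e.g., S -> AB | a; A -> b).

Unit productions: E->S, K->E.
Unit pairs (A ⇒* B via units): (E,S), (K,E), (K,S).
S: inherits non-unit rules of {S} → KE | i.
E: inherits non-unit rules of {E, S} → KE | ciK | i.
K: inherits non-unit rules of {E, K, S} → KE | Si | c | ciK | i.

S -> i | KE; E -> i | KE | ciK; K -> c | i | KE | Si | ciK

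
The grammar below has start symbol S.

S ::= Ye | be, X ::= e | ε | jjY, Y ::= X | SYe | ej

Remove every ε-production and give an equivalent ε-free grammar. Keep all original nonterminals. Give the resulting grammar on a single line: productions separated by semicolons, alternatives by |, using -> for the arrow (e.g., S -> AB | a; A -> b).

Nullable set: {X, Y}.
S -> Ye: Y nullable, giving Ye | e.
Drop X -> ε.
X -> jjY: Y nullable, giving jj | jjY.
Y -> SYe: Y nullable, giving SYe | Se.
Y -> X: X nullable, giving X.
Unchanged (no nullable symbols): S -> be; X -> e; Y -> ej.

S -> e | Ye | be; X -> e | jj | jjY; Y -> X | Se | ej | SYe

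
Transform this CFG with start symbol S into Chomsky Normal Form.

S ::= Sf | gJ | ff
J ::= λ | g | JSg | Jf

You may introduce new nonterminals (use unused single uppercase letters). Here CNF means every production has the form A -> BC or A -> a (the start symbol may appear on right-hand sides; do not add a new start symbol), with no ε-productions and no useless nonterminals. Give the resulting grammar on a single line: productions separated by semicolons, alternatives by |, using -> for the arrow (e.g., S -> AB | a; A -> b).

Nullable: {J}; after ε-elimination: S -> g | Sf | ff | gJ; J -> f | g | Jf | Sg | JSg.
No unit productions to eliminate.
TERM: introduce B -> f, A -> g and substitute in every rule of length ≥2.
BIN: J -> JSA becomes J -> JC, C -> SA.

S -> g | AJ | BB | SB; A -> g; B -> f; C -> SA; J -> f | g | JB | JC | SA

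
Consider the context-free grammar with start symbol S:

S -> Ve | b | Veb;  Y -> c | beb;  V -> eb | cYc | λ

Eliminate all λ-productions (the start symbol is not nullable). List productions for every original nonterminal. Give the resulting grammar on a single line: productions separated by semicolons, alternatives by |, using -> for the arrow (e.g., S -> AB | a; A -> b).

Nullable set: {V}.
S -> Ve: V nullable, giving Ve | e.
S -> Veb: V nullable, giving Veb | eb.
Drop V -> λ.
Unchanged (no nullable symbols): S -> b; V -> cYc; V -> eb; Y -> beb; Y -> c.

S -> b | e | Ve | eb | Veb; V -> eb | cYc; Y -> c | beb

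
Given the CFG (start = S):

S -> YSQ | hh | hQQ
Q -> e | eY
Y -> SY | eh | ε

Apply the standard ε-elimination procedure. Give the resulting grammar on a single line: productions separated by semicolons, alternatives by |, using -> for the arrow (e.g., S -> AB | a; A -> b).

Nullable set: {Y}.
S -> YSQ: Y nullable, giving SQ | YSQ.
Q -> eY: Y nullable, giving e | eY.
Drop Y -> ε.
Y -> SY: Y nullable, giving S | SY.
Unchanged (no nullable symbols): S -> hQQ; S -> hh; Q -> e; Y -> eh.

S -> SQ | hh | YSQ | hQQ; Q -> e | eY; Y -> S | SY | eh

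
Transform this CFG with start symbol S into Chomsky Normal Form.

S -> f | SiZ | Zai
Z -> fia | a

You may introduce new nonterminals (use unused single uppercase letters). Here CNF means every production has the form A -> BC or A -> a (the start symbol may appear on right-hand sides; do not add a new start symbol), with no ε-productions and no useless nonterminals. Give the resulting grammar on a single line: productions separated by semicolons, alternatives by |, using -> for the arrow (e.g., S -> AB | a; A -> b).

No ε-productions.
No unit productions to eliminate.
TERM: introduce B -> a, C -> f, A -> i and substitute in every rule of length ≥2.
BIN: S -> SAZ becomes S -> SD, D -> AZ; S -> ZBA becomes S -> ZE, E -> BA; Z -> CAB becomes Z -> CF, F -> AB.

S -> f | SD | ZE; A -> i; B -> a; C -> f; D -> AZ; E -> BA; F -> AB; Z -> a | CF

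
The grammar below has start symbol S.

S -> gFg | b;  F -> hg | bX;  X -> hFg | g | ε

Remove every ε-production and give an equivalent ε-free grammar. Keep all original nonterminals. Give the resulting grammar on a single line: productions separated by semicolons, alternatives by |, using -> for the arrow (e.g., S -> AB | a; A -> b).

Nullable set: {X}.
F -> bX: X nullable, giving b | bX.
Drop X -> ε.
Unchanged (no nullable symbols): S -> b; S -> gFg; F -> hg; X -> g; X -> hFg.

S -> b | gFg; F -> b | bX | hg; X -> g | hFg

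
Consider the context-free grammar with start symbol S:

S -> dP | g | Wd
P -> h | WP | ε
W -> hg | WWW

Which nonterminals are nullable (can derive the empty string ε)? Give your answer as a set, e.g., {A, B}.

Directly nullable (have an ε-rule): {P}.
Not nullable: S, W — each has a terminal in every rule's right-hand side or depends on a non-nullable symbol.

{P}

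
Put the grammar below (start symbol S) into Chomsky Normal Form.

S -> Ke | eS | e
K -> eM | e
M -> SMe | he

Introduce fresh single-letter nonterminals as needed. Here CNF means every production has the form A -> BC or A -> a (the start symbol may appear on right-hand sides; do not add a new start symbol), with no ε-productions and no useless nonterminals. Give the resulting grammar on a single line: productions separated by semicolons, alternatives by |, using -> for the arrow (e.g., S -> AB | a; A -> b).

S -> e | AS | KA; A -> e; B -> h; C -> MA; K -> e | AM; M -> BA | SC

No ε-productions.
No unit productions to eliminate.
TERM: introduce A -> e, B -> h and substitute in every rule of length ≥2.
BIN: M -> SMA becomes M -> SC, C -> MA.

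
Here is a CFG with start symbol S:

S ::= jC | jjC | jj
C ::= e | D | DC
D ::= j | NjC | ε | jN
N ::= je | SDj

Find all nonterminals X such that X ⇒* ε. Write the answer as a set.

{C, D}

Directly nullable (have an ε-rule): {D}.
C is nullable via C -> D (every symbol on the right is already known nullable).
Not nullable: N, S — each has a terminal in every rule's right-hand side or depends on a non-nullable symbol.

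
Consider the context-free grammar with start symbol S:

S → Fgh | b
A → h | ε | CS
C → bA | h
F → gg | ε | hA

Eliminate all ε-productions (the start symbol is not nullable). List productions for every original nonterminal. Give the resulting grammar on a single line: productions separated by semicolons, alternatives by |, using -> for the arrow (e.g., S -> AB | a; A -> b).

Nullable set: {A, F}.
S -> Fgh: F nullable, giving Fgh | gh.
Drop A -> ε.
C -> bA: A nullable, giving b | bA.
Drop F -> ε.
F -> hA: A nullable, giving h | hA.
Unchanged (no nullable symbols): S -> b; A -> CS; A -> h; C -> h; F -> gg.

S -> b | gh | Fgh; A -> h | CS; C -> b | h | bA; F -> h | gg | hA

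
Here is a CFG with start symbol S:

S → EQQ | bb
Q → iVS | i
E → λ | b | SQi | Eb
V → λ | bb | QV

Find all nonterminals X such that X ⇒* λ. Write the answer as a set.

{E, V}

Directly nullable (have an ε-rule): {E, V}.
Not nullable: Q, S — each has a terminal in every rule's right-hand side or depends on a non-nullable symbol.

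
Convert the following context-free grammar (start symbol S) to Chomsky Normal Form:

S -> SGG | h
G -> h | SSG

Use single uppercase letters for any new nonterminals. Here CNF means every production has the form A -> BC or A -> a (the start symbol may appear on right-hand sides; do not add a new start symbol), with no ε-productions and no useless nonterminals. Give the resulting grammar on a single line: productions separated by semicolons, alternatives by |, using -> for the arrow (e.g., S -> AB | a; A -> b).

No ε-productions.
No unit productions to eliminate.
BIN: G -> SSG becomes G -> SA, A -> SG; S -> SGG becomes S -> SB, B -> GG.

S -> h | SB; A -> SG; B -> GG; G -> h | SA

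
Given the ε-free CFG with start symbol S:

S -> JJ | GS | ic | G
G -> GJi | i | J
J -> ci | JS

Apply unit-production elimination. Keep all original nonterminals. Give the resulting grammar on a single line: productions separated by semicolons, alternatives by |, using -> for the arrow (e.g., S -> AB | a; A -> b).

Unit productions: G->J, S->G.
Unit pairs (A ⇒* B via units): (G,J), (S,G), (S,J).
S: inherits non-unit rules of {G, J, S} → GJi | GS | JJ | JS | ci | i | ic.
G: inherits non-unit rules of {G, J} → GJi | JS | ci | i.
J: inherits non-unit rules of {J} → JS | ci.

S -> i | GS | JJ | JS | ci | ic | GJi; G -> i | JS | ci | GJi; J -> JS | ci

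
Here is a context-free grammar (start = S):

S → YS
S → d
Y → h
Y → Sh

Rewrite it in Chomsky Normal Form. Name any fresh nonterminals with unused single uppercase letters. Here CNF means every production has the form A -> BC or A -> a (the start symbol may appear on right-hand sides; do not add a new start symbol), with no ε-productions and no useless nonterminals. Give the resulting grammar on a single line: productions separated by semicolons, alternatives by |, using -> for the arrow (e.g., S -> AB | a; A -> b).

S -> d | YS; A -> h; Y -> h | SA

No ε-productions.
No unit productions to eliminate.
TERM: introduce A -> h and substitute in every rule of length ≥2.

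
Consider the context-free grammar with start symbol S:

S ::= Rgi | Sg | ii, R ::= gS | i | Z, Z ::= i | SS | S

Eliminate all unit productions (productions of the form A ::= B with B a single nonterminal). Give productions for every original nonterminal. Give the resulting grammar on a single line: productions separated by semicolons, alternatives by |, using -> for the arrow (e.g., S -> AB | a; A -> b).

S -> Sg | ii | Rgi; R -> i | SS | Sg | gS | ii | Rgi; Z -> i | SS | Sg | ii | Rgi

Unit productions: R->Z, Z->S.
Unit pairs (A ⇒* B via units): (R,S), (R,Z), (Z,S).
S: inherits non-unit rules of {S} → Rgi | Sg | ii.
R: inherits non-unit rules of {R, S, Z} → Rgi | SS | Sg | gS | i | ii.
Z: inherits non-unit rules of {S, Z} → Rgi | SS | Sg | i | ii.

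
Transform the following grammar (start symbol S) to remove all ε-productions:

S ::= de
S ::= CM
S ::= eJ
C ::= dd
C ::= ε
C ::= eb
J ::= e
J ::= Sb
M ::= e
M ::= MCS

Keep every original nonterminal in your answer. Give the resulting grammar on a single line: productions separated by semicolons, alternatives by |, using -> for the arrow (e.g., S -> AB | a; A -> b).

S -> M | CM | de | eJ; C -> dd | eb; J -> e | Sb; M -> e | MS | MCS

Nullable set: {C}.
S -> CM: C nullable, giving CM | M.
Drop C -> ε.
M -> MCS: C nullable, giving MCS | MS.
Unchanged (no nullable symbols): S -> de; S -> eJ; C -> dd; C -> eb; J -> Sb; J -> e; M -> e.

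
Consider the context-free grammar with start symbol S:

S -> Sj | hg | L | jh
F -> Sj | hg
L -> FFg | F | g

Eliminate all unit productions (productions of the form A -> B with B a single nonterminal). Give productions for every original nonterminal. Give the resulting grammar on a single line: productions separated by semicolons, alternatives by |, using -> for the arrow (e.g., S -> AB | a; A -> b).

S -> g | Sj | hg | jh | FFg; F -> Sj | hg; L -> g | Sj | hg | FFg

Unit productions: L->F, S->L.
Unit pairs (A ⇒* B via units): (L,F), (S,F), (S,L).
S: inherits non-unit rules of {F, L, S} → FFg | Sj | g | hg | jh.
F: inherits non-unit rules of {F} → Sj | hg.
L: inherits non-unit rules of {F, L} → FFg | Sj | g | hg.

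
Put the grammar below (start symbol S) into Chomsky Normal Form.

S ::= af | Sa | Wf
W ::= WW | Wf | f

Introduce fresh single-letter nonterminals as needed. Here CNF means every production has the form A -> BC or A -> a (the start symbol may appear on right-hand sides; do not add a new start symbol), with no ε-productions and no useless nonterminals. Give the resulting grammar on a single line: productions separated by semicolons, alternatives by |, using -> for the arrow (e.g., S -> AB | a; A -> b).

S -> AB | SA | WB; A -> a; B -> f; W -> f | WB | WW

No ε-productions.
No unit productions to eliminate.
TERM: introduce A -> a, B -> f and substitute in every rule of length ≥2.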